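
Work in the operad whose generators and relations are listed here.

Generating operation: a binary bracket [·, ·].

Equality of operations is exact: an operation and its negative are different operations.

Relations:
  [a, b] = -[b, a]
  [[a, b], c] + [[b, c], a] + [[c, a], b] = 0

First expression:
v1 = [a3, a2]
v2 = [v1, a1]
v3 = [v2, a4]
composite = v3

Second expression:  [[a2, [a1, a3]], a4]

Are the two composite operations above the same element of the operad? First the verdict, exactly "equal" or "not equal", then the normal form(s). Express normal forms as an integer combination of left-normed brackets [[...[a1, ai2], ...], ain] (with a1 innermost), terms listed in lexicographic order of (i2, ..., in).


not equal — first [[[a1, a2], a3], a4] - [[[a1, a3], a2], a4], second -[[[a1, a3], a2], a4]

In normal form, the first expression is [[[a1, a2], a3], a4] - [[[a1, a3], a2], a4]
In normal form, the second expression is -[[[a1, a3], a2], a4]
The normal forms differ: not equal.


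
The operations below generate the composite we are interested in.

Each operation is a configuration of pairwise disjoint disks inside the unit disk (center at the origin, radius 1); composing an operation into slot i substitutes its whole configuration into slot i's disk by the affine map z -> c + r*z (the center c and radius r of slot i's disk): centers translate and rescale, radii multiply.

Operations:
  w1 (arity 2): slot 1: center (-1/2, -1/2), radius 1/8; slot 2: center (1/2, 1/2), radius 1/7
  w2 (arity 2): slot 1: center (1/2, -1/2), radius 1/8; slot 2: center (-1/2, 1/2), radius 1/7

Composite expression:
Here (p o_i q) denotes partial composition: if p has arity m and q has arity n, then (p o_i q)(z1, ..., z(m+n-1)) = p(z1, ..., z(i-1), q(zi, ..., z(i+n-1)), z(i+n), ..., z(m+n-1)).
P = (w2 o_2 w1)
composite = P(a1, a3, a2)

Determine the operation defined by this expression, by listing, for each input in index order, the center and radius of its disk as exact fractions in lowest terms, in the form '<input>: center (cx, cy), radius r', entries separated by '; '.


a1: center (1/2, -1/2), radius 1/8; a2: center (-3/7, 4/7), radius 1/49; a3: center (-4/7, 3/7), radius 1/56

Only the slot chain above each a matters under w2; compose those maps.
tracing a1 down its 1-map path: center (1/2, -1/2), radius 1/8
tracing a3 down its 2-map path: center (-4/7, 3/7), radius 1/56
tracing a2 down its 2-map path: center (-3/7, 4/7), radius 1/49


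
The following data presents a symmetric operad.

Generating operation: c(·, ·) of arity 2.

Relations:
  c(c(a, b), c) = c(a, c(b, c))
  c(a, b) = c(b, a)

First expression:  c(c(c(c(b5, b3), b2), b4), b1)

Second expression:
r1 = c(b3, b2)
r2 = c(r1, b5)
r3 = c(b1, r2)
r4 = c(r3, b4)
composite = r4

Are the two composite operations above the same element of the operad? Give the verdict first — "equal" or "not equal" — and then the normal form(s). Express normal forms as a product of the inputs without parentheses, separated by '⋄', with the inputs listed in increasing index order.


In normal form, the first expression is b1 ⋄ b2 ⋄ b3 ⋄ b4 ⋄ b5
In normal form, the second expression is b1 ⋄ b2 ⋄ b3 ⋄ b4 ⋄ b5
The normal forms match — equal.

equal — both sides give b1 ⋄ b2 ⋄ b3 ⋄ b4 ⋄ b5


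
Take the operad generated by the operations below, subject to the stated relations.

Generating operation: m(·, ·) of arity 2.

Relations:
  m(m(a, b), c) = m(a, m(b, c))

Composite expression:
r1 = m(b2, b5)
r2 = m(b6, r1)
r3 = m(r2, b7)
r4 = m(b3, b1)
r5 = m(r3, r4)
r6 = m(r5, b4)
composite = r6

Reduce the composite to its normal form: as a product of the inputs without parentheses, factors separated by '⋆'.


b6 ⋆ b2 ⋆ b5 ⋆ b7 ⋆ b3 ⋆ b1 ⋆ b4


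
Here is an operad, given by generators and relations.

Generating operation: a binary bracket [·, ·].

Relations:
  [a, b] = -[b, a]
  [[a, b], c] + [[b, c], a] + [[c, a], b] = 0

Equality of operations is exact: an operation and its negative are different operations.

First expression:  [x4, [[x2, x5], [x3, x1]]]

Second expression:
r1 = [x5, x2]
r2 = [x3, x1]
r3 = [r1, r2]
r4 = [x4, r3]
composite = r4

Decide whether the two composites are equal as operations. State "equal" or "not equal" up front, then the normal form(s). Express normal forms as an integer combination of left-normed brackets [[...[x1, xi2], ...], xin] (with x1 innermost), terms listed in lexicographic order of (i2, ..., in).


not equal; first: -[[[[x1, x3], x2], x5], x4] + [[[[x1, x3], x5], x2], x4]; second: [[[[x1, x3], x2], x5], x4] - [[[[x1, x3], x5], x2], x4]

In normal form, the first expression is -[[[[x1, x3], x2], x5], x4] + [[[[x1, x3], x5], x2], x4]
In normal form, the second expression is [[[[x1, x3], x2], x5], x4] - [[[[x1, x3], x5], x2], x4]
No match — not equal.


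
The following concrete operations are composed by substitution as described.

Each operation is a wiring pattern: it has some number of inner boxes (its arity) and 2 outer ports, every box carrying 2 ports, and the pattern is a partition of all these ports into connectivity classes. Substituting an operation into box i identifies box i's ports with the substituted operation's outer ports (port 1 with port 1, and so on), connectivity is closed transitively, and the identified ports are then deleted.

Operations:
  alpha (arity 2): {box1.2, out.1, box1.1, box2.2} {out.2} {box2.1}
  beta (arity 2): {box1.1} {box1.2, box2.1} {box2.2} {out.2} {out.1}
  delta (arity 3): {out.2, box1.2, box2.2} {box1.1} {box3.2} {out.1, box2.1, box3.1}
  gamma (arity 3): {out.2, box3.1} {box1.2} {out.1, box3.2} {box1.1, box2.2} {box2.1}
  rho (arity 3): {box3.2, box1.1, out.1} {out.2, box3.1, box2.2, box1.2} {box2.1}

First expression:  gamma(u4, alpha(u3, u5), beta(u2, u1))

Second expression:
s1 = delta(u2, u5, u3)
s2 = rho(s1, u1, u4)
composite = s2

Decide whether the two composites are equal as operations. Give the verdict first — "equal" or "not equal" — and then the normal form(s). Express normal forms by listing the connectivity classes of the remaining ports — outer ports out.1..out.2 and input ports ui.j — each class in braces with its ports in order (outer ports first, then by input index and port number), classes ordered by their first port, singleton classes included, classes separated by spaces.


The first expression, normalized: {out.1} {out.2} {u1.1, u2.2} {u1.2} {u2.1} {u3.1, u3.2, u5.2} {u4.1} {u4.2} {u5.1}
The second expression, normalized: {out.1, u3.1, u4.2, u5.1} {out.2, u1.2, u2.2, u4.1, u5.2} {u1.1} {u2.1} {u3.2}
The forms do not match — not equal.

not equal — first {out.1} {out.2} {u1.1, u2.2} {u1.2} {u2.1} {u3.1, u3.2, u5.2} {u4.1} {u4.2} {u5.1}, second {out.1, u3.1, u4.2, u5.1} {out.2, u1.2, u2.2, u4.1, u5.2} {u1.1} {u2.1} {u3.2}


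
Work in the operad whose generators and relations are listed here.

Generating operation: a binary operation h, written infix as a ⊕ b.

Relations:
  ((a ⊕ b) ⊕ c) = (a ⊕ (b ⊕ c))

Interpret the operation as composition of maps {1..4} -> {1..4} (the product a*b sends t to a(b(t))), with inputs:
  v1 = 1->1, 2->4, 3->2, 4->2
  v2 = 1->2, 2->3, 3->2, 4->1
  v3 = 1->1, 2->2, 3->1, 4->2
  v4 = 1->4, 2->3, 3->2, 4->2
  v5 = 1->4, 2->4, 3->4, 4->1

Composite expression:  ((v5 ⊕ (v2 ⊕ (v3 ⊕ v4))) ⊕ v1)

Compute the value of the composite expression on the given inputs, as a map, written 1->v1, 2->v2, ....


1->4, 2->4, 3->4, 4->4

(v3 ⊕ v4) = 1->2, 2->1, 3->2, 4->2
(v2 ⊕ (v3 ⊕ v4)) = 1->3, 2->2, 3->3, 4->3
(v5 ⊕ (v2 ⊕ (v3 ⊕ v4))) = 1->4, 2->4, 3->4, 4->4
((v5 ⊕ (v2 ⊕ (v3 ⊕ v4))) ⊕ v1) = 1->4, 2->4, 3->4, 4->4


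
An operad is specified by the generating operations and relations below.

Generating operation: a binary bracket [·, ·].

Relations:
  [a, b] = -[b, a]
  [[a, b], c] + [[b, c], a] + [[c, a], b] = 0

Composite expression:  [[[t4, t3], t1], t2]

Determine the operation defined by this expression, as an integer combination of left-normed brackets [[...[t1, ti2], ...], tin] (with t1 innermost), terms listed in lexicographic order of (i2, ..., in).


In the tensor algebra, words opening t1 carry the t1-anchored form.
Composite bracket: [[[t4, t3], t1], t2]
Expanding via [a, b] = ab - ba: 8 signed words (2^3 = 8).
Words beginning with t1 determine it all:
  from t1t3t4t2, sign +1: term +[[[t1, t3], t4], t2]
  from t1t4t3t2, sign -1: term -[[[t1, t4], t3], t2]

[[[t1, t3], t4], t2] - [[[t1, t4], t3], t2]


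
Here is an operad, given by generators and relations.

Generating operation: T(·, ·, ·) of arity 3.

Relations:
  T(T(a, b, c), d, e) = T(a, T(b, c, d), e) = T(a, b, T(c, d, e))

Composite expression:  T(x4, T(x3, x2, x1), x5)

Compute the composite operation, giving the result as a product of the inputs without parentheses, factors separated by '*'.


x4 * x3 * x2 * x1 * x5


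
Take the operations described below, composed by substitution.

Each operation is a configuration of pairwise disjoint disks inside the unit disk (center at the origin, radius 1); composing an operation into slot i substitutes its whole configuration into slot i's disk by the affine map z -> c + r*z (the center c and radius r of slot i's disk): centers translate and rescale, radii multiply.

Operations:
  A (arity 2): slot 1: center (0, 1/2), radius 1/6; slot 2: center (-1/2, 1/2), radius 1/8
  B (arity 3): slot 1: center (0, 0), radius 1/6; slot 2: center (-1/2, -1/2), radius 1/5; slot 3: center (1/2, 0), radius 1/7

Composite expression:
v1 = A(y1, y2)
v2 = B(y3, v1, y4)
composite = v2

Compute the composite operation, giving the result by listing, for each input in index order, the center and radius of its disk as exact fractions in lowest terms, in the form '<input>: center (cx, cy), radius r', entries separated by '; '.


y1: center (-1/2, -2/5), radius 1/30; y2: center (-3/5, -2/5), radius 1/40; y3: center (0, 0), radius 1/6; y4: center (1/2, 0), radius 1/7

Affine substitution under B: radii multiply and y-centers shift.
for y3, the 1-step affine chain lands on center (0, 0), radius 1/6
for y1, the 2-step affine chain lands on center (-1/2, -2/5), radius 1/30
for y2, the 2-step affine chain lands on center (-3/5, -2/5), radius 1/40
for y4, the 1-step affine chain lands on center (1/2, 0), radius 1/7


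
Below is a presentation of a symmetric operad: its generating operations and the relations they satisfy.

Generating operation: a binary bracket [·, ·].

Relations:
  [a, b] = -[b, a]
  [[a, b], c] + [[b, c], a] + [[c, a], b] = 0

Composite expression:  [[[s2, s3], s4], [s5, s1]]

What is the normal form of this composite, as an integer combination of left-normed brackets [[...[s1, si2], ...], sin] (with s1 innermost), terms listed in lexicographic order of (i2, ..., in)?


[[[[s1, s5], s2], s3], s4] - [[[[s1, s5], s3], s2], s4] - [[[[s1, s5], s4], s2], s3] + [[[[s1, s5], s4], s3], s2]

Expand each bracket as ab - ba; the s1-initial words give the coefficients.
Composite bracket: [[[s2, s3], s4], [s5, s1]]
Each bracket splits as ab - ba, giving 16 signed words (2^4 = 16).
Words beginning with s1 determine it all:
  the word s1s5s2s3s4 carries sign +1 and contributes +[[[[s1, s5], s2], s3], s4]
  the word s1s5s3s2s4 carries sign -1 and contributes -[[[[s1, s5], s3], s2], s4]
  the word s1s5s4s2s3 carries sign -1 and contributes -[[[[s1, s5], s4], s2], s3]
  the word s1s5s4s3s2 carries sign +1 and contributes +[[[[s1, s5], s4], s3], s2]


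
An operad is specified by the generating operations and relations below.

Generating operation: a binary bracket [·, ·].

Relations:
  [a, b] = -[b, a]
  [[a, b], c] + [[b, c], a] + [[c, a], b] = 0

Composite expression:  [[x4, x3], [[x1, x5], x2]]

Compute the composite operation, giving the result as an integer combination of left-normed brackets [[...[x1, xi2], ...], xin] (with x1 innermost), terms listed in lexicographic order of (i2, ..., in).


In the tensor algebra, words opening x1 carry the x1-anchored form.
Composite bracket: [[x4, x3], [[x1, x5], x2]]
The bracket unfolds into 16 signed words via [a, b] = ab - ba (2^4 = 16).
Only words starting with x1 matter:
  x1x5x2x3x4 appears with sign +1, giving the term +[[[[x1, x5], x2], x3], x4]
  x1x5x2x4x3 appears with sign -1, giving the term -[[[[x1, x5], x2], x4], x3]

[[[[x1, x5], x2], x3], x4] - [[[[x1, x5], x2], x4], x3]


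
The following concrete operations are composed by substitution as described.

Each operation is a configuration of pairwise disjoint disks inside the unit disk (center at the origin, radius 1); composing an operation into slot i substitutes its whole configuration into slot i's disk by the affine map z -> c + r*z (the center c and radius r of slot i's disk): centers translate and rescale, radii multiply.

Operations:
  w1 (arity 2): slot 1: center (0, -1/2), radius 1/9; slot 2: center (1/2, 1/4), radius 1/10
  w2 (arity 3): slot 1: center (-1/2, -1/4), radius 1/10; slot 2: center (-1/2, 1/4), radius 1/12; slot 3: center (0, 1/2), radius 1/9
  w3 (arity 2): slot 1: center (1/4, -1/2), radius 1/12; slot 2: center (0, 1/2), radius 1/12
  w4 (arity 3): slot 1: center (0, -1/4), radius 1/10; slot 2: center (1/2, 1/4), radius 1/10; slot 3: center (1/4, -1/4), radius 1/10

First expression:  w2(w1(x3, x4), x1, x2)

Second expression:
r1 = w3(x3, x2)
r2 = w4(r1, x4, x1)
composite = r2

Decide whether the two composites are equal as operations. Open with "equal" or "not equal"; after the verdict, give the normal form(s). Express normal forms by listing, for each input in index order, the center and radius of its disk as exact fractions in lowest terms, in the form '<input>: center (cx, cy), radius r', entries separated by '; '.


not equal — first x1: center (-1/2, 1/4), radius 1/12; x2: center (0, 1/2), radius 1/9; x3: center (-1/2, -3/10), radius 1/90; x4: center (-9/20, -9/40), radius 1/100, second x1: center (1/4, -1/4), radius 1/10; x2: center (0, -1/5), radius 1/120; x3: center (1/40, -3/10), radius 1/120; x4: center (1/2, 1/4), radius 1/10

In normal form, the first expression is x1: center (-1/2, 1/4), radius 1/12; x2: center (0, 1/2), radius 1/9; x3: center (-1/2, -3/10), radius 1/90; x4: center (-9/20, -9/40), radius 1/100
In normal form, the second expression is x1: center (1/4, -1/4), radius 1/10; x2: center (0, -1/5), radius 1/120; x3: center (1/40, -3/10), radius 1/120; x4: center (1/2, 1/4), radius 1/10
Distinct normal forms: not equal.


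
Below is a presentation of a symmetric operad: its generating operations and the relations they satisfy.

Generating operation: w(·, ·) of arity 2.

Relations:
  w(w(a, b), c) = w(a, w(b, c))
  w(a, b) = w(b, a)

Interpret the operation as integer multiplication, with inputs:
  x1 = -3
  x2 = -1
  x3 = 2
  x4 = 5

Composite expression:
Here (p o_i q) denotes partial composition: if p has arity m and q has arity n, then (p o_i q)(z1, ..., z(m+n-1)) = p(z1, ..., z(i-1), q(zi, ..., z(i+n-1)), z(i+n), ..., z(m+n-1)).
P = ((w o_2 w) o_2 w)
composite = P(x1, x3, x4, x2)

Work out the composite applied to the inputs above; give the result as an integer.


30


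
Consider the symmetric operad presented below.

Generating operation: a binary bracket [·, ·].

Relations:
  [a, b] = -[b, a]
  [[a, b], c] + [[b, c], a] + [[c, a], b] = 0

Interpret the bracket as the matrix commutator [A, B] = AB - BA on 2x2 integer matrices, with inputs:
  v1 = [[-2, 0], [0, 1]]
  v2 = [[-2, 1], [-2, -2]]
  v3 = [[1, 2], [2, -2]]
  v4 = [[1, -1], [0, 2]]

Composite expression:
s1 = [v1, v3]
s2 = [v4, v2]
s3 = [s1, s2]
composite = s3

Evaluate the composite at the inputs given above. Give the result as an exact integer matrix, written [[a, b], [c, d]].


[v1, v3] = [[0, -6], [6, 0]]
[v4, v2] = [[2, -1], [-2, -2]]
[[v1, v3], [v4, v2]] = [[18, 24], [24, -18]]

[[18, 24], [24, -18]]


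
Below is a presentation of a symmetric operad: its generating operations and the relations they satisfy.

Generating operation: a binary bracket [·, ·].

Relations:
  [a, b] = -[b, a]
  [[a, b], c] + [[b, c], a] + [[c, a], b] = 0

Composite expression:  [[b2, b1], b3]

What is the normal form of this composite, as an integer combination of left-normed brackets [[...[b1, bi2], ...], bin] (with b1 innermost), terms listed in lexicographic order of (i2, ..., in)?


-[[b1, b2], b3]

A multilinear Lie element is pinned by b1-initial words (b1 innermost).
Composite bracket: [[b2, b1], b3]
Each bracket splits as ab - ba, giving 4 signed words (2^2 = 4).
The b1-initial words carry the normal form:
  b1b2b3 appears with sign -1, giving the term -[[b1, b2], b3]


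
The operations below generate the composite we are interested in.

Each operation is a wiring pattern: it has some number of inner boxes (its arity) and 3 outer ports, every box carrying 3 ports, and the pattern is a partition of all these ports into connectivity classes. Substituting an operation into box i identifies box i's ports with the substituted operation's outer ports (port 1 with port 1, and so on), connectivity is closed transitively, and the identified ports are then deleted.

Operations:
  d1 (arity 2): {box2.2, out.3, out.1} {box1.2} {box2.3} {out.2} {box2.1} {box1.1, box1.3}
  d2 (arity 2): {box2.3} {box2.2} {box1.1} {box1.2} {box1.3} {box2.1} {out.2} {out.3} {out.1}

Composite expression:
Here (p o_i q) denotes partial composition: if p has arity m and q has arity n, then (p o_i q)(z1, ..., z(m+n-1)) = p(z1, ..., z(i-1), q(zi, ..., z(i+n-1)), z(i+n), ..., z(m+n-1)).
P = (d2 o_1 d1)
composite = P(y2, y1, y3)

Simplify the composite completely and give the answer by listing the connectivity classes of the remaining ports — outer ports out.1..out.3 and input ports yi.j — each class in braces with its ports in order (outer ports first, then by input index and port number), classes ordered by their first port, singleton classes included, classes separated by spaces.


After gluing at d2, chains via deleted ports link the y-ports.
the subtree at d1 composes to {out.1, out.3, y1.2} {out.2} {y1.1} {y1.3} {y2.1, y2.3} {y2.2} on (y2, y1); out.j = own outer ports
the subtree at d2 composes to {out.1} {out.2} {out.3} {y1.1} {y1.2} {y1.3} {y2.1, y2.3} {y2.2} {y3.1} {y3.2} {y3.3} on (y2, y1, y3); out.j = own outer ports

{out.1} {out.2} {out.3} {y1.1} {y1.2} {y1.3} {y2.1, y2.3} {y2.2} {y3.1} {y3.2} {y3.3}


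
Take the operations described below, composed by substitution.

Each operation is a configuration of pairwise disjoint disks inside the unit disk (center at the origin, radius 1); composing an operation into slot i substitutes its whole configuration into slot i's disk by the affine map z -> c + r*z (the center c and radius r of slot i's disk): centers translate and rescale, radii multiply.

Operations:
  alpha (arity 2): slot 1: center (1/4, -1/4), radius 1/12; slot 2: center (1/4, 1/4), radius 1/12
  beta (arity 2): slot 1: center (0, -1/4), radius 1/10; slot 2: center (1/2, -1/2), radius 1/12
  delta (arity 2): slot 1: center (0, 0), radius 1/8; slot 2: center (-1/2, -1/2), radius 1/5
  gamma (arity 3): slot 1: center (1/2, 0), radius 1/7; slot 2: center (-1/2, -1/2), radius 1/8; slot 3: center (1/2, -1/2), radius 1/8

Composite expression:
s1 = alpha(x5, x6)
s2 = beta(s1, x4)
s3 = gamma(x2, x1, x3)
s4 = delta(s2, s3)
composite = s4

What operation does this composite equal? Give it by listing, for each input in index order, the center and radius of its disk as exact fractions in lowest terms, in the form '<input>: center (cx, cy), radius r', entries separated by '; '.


x1: center (-3/5, -3/5), radius 1/40; x2: center (-2/5, -1/2), radius 1/35; x3: center (-2/5, -3/5), radius 1/40; x4: center (1/16, -1/16), radius 1/96; x5: center (1/320, -11/320), radius 1/960; x6: center (1/320, -9/320), radius 1/960

Affine substitution under delta: radii multiply and x-centers shift.
x5: after 3 affine steps, its disk has center (1/320, -11/320), radius 1/960
x6: after 3 affine steps, its disk has center (1/320, -9/320), radius 1/960
x4: after 2 affine steps, its disk has center (1/16, -1/16), radius 1/96
x2: after 2 affine steps, its disk has center (-2/5, -1/2), radius 1/35
x1: after 2 affine steps, its disk has center (-3/5, -3/5), radius 1/40
x3: after 2 affine steps, its disk has center (-2/5, -3/5), radius 1/40


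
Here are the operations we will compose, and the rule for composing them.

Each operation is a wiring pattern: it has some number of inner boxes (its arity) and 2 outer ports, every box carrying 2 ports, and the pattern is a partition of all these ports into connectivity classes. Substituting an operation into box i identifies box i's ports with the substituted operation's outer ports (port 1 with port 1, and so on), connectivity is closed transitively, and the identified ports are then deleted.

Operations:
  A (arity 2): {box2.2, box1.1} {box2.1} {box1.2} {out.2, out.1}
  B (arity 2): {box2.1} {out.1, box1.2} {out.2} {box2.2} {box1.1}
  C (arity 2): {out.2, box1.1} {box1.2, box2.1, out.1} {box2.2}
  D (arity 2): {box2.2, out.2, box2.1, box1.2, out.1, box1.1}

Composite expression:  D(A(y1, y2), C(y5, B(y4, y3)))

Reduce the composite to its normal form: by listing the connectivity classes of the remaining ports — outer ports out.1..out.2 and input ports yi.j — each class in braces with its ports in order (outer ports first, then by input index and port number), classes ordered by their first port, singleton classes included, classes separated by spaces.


{out.1, out.2, y4.2, y5.1, y5.2} {y1.1, y2.2} {y1.2} {y2.1} {y3.1} {y3.2} {y4.1}


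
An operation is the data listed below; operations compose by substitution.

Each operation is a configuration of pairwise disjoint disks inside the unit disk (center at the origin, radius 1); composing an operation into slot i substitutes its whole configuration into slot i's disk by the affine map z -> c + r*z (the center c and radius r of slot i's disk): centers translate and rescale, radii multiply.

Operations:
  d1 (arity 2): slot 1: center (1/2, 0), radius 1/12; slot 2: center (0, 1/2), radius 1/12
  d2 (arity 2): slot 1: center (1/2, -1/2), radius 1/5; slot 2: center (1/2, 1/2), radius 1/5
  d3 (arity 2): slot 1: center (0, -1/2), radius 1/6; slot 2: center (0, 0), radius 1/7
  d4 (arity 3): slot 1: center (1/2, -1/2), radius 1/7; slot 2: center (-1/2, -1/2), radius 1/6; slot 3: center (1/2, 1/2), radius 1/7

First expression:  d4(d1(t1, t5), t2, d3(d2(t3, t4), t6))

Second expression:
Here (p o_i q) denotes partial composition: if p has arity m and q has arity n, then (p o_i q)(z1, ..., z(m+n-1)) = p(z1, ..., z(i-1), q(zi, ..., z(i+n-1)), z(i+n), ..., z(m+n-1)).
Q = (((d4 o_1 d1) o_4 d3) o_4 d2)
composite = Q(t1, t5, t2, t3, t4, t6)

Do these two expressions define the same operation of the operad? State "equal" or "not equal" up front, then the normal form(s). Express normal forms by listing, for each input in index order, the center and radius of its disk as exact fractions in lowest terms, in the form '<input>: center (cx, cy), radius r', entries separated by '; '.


equal; the common form is t1: center (4/7, -1/2), radius 1/84; t2: center (-1/2, -1/2), radius 1/6; t3: center (43/84, 5/12), radius 1/210; t4: center (43/84, 37/84), radius 1/210; t5: center (1/2, -3/7), radius 1/84; t6: center (1/2, 1/2), radius 1/49

The first composite normalizes to t1: center (4/7, -1/2), radius 1/84; t2: center (-1/2, -1/2), radius 1/6; t3: center (43/84, 5/12), radius 1/210; t4: center (43/84, 37/84), radius 1/210; t5: center (1/2, -3/7), radius 1/84; t6: center (1/2, 1/2), radius 1/49
The second composite normalizes to t1: center (4/7, -1/2), radius 1/84; t2: center (-1/2, -1/2), radius 1/6; t3: center (43/84, 5/12), radius 1/210; t4: center (43/84, 37/84), radius 1/210; t5: center (1/2, -3/7), radius 1/84; t6: center (1/2, 1/2), radius 1/49
Identical normal forms: equal.


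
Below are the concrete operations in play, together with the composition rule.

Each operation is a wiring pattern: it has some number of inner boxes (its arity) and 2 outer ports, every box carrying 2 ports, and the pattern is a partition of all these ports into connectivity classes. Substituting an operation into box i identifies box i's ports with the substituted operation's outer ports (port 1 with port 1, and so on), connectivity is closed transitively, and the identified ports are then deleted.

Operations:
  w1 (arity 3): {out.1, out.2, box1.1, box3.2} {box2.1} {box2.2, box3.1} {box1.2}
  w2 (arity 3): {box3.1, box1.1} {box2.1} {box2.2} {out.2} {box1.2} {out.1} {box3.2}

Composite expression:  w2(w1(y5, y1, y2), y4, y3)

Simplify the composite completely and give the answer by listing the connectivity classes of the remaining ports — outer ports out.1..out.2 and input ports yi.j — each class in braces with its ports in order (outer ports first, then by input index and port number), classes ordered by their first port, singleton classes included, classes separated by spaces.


{out.1} {out.2} {y1.1} {y1.2, y2.1} {y2.2, y3.1, y5.1} {y3.2} {y4.1} {y4.2} {y5.2}


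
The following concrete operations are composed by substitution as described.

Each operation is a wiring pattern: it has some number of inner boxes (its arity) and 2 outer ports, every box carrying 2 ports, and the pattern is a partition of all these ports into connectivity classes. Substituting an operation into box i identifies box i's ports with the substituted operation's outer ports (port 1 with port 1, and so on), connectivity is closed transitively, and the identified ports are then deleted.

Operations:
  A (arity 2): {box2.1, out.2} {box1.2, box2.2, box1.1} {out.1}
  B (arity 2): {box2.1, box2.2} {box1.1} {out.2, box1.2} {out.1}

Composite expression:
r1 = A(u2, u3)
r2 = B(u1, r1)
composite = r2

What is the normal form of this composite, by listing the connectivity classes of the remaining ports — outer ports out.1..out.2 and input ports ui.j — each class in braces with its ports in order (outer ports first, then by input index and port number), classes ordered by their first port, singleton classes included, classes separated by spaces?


{out.1} {out.2, u1.2} {u1.1} {u2.1, u2.2, u3.2} {u3.1}

Treat the ports identified at B as solder joints: merge, then drop.
A over (u2, u3) gives {out.1} {out.2, u3.1} {u2.1, u2.2, u3.2}, out.j being that stage's outer ports
B over (u1, u2, u3) gives {out.1} {out.2, u1.2} {u1.1} {u2.1, u2.2, u3.2} {u3.1}, out.j being that stage's outer ports


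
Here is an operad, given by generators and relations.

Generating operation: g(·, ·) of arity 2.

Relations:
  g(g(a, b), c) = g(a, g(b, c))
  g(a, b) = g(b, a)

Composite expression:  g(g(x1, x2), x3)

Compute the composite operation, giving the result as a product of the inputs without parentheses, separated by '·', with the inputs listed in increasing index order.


x1 · x2 · x3

With g associative and commutative, the x-input set is all that matters.
g(x1, x2) unparenthesizes to x1 · x2
g(g(x1, x2), x3) unparenthesizes to x1 · x2 · x3
commutativity sorts the factors: x1 · x2 · x3


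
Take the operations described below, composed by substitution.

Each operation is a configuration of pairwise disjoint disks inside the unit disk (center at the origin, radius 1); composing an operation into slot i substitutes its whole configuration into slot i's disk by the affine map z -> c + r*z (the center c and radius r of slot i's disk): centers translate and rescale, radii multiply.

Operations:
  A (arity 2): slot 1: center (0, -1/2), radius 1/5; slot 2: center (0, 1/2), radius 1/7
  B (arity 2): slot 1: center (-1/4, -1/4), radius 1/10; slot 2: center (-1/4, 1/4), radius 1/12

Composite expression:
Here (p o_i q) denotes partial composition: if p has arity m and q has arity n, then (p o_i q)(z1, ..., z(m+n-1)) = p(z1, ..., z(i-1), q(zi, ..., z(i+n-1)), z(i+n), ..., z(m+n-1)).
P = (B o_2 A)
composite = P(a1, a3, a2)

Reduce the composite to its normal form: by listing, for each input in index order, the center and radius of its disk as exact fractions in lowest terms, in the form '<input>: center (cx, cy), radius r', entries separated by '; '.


a1: center (-1/4, -1/4), radius 1/10; a2: center (-1/4, 7/24), radius 1/84; a3: center (-1/4, 5/24), radius 1/60

Only the slot chain above each a matters under B; compose those maps.
for a1, the 1-step affine chain lands on center (-1/4, -1/4), radius 1/10
for a3, the 2-step affine chain lands on center (-1/4, 5/24), radius 1/60
for a2, the 2-step affine chain lands on center (-1/4, 7/24), radius 1/84


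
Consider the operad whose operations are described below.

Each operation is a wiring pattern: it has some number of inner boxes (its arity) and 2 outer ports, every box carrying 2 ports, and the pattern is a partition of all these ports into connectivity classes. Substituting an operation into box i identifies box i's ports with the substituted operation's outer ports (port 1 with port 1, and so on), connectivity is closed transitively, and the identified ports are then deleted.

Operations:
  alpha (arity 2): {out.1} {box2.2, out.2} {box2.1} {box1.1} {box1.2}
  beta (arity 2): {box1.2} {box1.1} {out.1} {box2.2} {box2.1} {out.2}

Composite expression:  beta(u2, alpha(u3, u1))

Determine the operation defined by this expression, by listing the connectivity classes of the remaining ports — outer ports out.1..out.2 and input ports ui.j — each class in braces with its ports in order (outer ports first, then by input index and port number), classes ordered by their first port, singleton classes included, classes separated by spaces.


{out.1} {out.2} {u1.1} {u1.2} {u2.1} {u2.2} {u3.1} {u3.2}

Reachability decides: close wires over beta-identified ports.
through alpha, on inputs (u3, u1): {out.1} {out.2, u1.2} {u1.1} {u3.1} {u3.2} (out.j = stage outer ports)
through beta, on inputs (u2, u3, u1): {out.1} {out.2} {u1.1} {u1.2} {u2.1} {u2.2} {u3.1} {u3.2} (out.j = stage outer ports)


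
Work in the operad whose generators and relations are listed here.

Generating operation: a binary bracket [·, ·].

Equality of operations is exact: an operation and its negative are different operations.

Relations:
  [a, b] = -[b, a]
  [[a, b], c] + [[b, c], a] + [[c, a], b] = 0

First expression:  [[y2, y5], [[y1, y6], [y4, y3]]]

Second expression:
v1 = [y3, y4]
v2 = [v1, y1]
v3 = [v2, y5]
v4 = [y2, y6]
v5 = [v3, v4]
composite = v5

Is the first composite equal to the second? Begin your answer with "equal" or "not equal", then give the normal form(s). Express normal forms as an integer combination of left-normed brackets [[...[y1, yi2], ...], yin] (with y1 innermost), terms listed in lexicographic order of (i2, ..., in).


not equal — first [[[[[y1, y6], y3], y4], y2], y5] - [[[[[y1, y6], y3], y4], y5], y2] - [[[[[y1, y6], y4], y3], y2], y5] + [[[[[y1, y6], y4], y3], y5], y2], second -[[[[[y1, y3], y4], y5], y2], y6] + [[[[[y1, y3], y4], y5], y6], y2] + [[[[[y1, y4], y3], y5], y2], y6] - [[[[[y1, y4], y3], y5], y6], y2]


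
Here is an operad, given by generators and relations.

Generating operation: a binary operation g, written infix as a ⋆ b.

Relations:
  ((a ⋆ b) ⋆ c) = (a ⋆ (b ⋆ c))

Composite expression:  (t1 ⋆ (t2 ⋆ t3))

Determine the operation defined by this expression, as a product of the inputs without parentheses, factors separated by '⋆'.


All parenthesizations of g agree; list the t-inputs left to right.
(t2 ⋆ t3) spells out as t2 ⋆ t3
(t1 ⋆ (t2 ⋆ t3)) spells out as t1 ⋆ t2 ⋆ t3

t1 ⋆ t2 ⋆ t3


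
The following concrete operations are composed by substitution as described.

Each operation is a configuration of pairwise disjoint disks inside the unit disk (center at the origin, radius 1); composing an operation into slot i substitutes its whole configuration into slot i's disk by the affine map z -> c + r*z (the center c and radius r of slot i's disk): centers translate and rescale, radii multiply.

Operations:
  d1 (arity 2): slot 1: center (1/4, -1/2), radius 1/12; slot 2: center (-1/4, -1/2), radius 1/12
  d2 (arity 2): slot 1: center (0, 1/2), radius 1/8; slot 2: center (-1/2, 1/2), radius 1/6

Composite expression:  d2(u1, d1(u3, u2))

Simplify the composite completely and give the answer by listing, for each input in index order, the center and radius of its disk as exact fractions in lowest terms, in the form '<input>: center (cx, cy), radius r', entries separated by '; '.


Each u-disk chains the slot maps above it in d2; radii multiply.
input u1: applying the 1 nested substitution gives center (0, 1/2), radius 1/8
input u3: applying the 2 nested substitutions gives center (-11/24, 5/12), radius 1/72
input u2: applying the 2 nested substitutions gives center (-13/24, 5/12), radius 1/72

u1: center (0, 1/2), radius 1/8; u2: center (-13/24, 5/12), radius 1/72; u3: center (-11/24, 5/12), radius 1/72


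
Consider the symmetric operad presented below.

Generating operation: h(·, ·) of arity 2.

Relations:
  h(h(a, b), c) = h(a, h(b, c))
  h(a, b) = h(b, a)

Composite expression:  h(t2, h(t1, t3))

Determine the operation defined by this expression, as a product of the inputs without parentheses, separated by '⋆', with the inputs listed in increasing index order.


Shape and order are irrelevant to h; the t-input set decides.
h(t1, t3) unparenthesizes to t1 ⋆ t3
h(t2, h(t1, t3)) unparenthesizes to t2 ⋆ t1 ⋆ t3
commutativity sorts the factors: t1 ⋆ t2 ⋆ t3

t1 ⋆ t2 ⋆ t3


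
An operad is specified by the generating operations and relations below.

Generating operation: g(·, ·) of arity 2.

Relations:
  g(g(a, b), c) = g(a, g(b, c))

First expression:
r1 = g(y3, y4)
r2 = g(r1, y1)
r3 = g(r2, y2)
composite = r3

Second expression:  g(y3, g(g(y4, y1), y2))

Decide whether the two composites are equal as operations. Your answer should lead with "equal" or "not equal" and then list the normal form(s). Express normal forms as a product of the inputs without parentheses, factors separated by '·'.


equal — both sides give y3 · y4 · y1 · y2

Reducing the first expression gives y3 · y4 · y1 · y2
Reducing the second expression gives y3 · y4 · y1 · y2
One common form — equal.


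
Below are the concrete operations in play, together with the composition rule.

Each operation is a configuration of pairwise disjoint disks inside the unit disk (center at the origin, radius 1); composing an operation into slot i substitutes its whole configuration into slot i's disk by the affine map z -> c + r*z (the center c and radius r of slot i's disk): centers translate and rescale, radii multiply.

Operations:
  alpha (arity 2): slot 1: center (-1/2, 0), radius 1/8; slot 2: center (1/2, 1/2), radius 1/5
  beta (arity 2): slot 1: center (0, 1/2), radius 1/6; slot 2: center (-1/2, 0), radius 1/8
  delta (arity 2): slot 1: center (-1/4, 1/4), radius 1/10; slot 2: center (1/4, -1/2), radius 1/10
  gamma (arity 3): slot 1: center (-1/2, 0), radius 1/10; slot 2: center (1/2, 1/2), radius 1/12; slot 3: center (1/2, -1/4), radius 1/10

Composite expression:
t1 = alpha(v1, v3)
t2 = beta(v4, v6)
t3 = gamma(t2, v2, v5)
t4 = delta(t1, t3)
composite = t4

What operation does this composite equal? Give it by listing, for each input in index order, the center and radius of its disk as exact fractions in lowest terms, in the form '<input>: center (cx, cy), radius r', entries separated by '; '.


v1: center (-3/10, 1/4), radius 1/80; v2: center (3/10, -9/20), radius 1/120; v3: center (-1/5, 3/10), radius 1/50; v4: center (1/5, -99/200), radius 1/600; v5: center (3/10, -21/40), radius 1/100; v6: center (39/200, -1/2), radius 1/800

Nesting under delta composes maps z -> c + r*z down each v-path.
input v1: applying the 2 nested substitutions gives center (-3/10, 1/4), radius 1/80
input v3: applying the 2 nested substitutions gives center (-1/5, 3/10), radius 1/50
input v4: applying the 3 nested substitutions gives center (1/5, -99/200), radius 1/600
input v6: applying the 3 nested substitutions gives center (39/200, -1/2), radius 1/800
input v2: applying the 2 nested substitutions gives center (3/10, -9/20), radius 1/120
input v5: applying the 2 nested substitutions gives center (3/10, -21/40), radius 1/100


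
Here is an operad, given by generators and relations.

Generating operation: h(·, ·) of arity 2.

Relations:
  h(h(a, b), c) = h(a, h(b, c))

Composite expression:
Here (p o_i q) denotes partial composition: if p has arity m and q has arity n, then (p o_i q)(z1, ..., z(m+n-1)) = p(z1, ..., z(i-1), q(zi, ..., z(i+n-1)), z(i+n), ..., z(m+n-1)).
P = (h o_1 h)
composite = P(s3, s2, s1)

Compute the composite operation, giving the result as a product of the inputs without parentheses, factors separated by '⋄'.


s3 ⋄ s2 ⋄ s1


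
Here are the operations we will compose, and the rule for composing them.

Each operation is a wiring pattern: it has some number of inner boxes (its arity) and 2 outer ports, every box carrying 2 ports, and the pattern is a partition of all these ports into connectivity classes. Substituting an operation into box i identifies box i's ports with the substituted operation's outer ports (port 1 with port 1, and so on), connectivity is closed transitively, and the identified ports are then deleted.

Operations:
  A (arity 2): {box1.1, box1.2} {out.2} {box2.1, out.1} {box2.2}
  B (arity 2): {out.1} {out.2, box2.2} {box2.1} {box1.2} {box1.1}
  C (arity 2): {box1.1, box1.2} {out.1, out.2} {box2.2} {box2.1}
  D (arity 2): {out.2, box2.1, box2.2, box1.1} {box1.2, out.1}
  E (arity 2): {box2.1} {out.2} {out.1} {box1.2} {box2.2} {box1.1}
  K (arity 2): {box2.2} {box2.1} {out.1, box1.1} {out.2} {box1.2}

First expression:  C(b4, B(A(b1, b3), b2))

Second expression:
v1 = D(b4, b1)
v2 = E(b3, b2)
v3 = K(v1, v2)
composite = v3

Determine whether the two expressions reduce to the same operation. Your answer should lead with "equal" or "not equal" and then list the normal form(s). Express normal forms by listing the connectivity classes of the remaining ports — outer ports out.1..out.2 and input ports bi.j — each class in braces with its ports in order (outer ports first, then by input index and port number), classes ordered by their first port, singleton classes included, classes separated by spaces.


not equal — first {out.1, out.2} {b1.1, b1.2} {b2.1} {b2.2} {b3.1} {b3.2} {b4.1, b4.2}, second {out.1, b4.2} {out.2} {b1.1, b1.2, b4.1} {b2.1} {b2.2} {b3.1} {b3.2}

The first composite normalizes to {out.1, out.2} {b1.1, b1.2} {b2.1} {b2.2} {b3.1} {b3.2} {b4.1, b4.2}
The second composite normalizes to {out.1, b4.2} {out.2} {b1.1, b1.2, b4.1} {b2.1} {b2.2} {b3.1} {b3.2}
The normal forms differ: not equal.


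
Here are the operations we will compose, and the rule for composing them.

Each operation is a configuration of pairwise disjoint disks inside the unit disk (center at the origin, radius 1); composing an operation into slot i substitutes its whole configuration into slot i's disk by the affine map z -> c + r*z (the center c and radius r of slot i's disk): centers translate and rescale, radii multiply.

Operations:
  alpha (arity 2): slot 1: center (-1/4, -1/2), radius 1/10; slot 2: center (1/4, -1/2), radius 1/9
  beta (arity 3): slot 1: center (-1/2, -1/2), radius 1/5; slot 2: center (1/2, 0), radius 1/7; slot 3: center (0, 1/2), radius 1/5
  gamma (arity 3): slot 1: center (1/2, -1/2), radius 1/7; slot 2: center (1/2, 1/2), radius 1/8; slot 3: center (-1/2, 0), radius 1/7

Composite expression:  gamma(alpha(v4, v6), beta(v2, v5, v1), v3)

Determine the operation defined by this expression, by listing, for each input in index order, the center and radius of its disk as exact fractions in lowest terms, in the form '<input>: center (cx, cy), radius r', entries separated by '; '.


v1: center (1/2, 9/16), radius 1/40; v2: center (7/16, 7/16), radius 1/40; v3: center (-1/2, 0), radius 1/7; v4: center (13/28, -4/7), radius 1/70; v5: center (9/16, 1/2), radius 1/56; v6: center (15/28, -4/7), radius 1/63

Nesting under gamma composes maps z -> c + r*z down each v-path.
input v4: applying the 2 nested substitutions gives center (13/28, -4/7), radius 1/70
input v6: applying the 2 nested substitutions gives center (15/28, -4/7), radius 1/63
input v2: applying the 2 nested substitutions gives center (7/16, 7/16), radius 1/40
input v5: applying the 2 nested substitutions gives center (9/16, 1/2), radius 1/56
input v1: applying the 2 nested substitutions gives center (1/2, 9/16), radius 1/40
input v3: applying the 1 nested substitution gives center (-1/2, 0), radius 1/7
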